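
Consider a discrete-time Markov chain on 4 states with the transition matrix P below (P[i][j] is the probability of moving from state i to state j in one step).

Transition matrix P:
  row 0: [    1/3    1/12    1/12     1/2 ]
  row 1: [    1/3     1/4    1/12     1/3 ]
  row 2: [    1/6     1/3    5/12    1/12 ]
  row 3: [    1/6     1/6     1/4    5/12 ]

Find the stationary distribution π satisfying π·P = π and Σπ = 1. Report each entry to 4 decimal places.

π = [0.2397, 0.1986, 0.2123, 0.3493]

Balance equations π_j = Σ_i π_i·P[i][j]:
  π_0 = 1/3·π_0 + 1/3·π_1 + 1/6·π_2 + 1/6·π_3
  π_1 = 1/12·π_0 + 1/4·π_1 + 1/3·π_2 + 1/6·π_3
  π_2 = 1/12·π_0 + 1/12·π_1 + 5/12·π_2 + 1/4·π_3
  normalize: π_0 + π_1 + π_2 + π_3 = 1
Solving the linear system gives exactly π = [35/146, 29/146, 31/146, 51/146].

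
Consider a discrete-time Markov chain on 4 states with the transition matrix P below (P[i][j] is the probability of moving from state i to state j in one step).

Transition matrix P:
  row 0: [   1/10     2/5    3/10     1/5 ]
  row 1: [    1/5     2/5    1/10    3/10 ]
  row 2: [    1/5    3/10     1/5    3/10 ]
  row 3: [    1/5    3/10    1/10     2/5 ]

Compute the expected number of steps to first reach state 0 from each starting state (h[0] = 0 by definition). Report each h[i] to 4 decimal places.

h = [0.0000, 5.0000, 5.0000, 5.0000]

First-step conditioning: h[0] = 0; for i ≠ 0, h[i] = 1 + Σ_k P[i][k]·h[k].
  h[1] = 1 + 2/5·h[1] + 1/10·h[2] + 3/10·h[3]
  h[2] = 1 + 3/10·h[1] + 1/5·h[2] + 3/10·h[3]
  h[3] = 1 + 3/10·h[1] + 1/10·h[2] + 2/5·h[3]
Solving the 3×3 linear system over states ≠ 0 gives exactly h = [0, 5, 5, 5] (h[0] = 0 is the target).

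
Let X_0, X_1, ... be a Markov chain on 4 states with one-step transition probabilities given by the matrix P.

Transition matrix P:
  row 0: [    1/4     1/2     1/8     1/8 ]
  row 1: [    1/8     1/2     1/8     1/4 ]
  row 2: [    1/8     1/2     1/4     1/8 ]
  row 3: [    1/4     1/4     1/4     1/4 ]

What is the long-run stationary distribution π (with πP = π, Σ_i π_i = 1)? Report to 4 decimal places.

π = [0.1724, 0.4483, 0.1724, 0.2069]

Balance equations π_j = Σ_i π_i·P[i][j]:
  π_0 = 1/4·π_0 + 1/8·π_1 + 1/8·π_2 + 1/4·π_3
  π_1 = 1/2·π_0 + 1/2·π_1 + 1/2·π_2 + 1/4·π_3
  π_2 = 1/8·π_0 + 1/8·π_1 + 1/4·π_2 + 1/4·π_3
  normalize: π_0 + π_1 + π_2 + π_3 = 1
Solving the linear system gives exactly π = [5/29, 13/29, 5/29, 6/29].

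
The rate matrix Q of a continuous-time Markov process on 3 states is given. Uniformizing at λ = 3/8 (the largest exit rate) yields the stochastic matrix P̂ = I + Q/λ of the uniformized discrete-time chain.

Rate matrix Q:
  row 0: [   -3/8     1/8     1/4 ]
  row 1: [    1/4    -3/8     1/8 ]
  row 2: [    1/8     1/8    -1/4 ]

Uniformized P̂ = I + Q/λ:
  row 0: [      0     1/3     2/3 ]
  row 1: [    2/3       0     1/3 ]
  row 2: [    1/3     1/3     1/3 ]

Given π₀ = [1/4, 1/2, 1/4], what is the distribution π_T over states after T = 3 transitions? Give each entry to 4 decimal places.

π = [0.3426, 0.2407, 0.4167]

t=0: π = [0.2500, 0.5000, 0.2500]
t=1: π = [0.4167, 0.1667, 0.4167]
t=2: π = [0.2500, 0.2778, 0.4722]
t=3: π = [0.3426, 0.2407, 0.4167]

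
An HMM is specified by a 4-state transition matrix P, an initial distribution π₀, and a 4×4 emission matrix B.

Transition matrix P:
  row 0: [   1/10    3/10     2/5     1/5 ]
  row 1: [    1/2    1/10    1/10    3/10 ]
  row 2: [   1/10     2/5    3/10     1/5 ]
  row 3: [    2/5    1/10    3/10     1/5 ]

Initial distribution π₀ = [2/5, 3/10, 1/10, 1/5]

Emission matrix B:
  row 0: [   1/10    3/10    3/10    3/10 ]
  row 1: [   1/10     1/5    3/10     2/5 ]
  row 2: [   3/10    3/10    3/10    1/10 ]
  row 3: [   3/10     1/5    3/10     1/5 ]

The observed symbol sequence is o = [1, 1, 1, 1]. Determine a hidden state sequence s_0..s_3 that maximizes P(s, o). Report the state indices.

t=0: δ = [1.200e-01, 6.000e-02, 3.000e-02, 4.000e-02]  (obs o_0=1)
t=1: δ = [9.000e-03, 7.200e-03, 1.440e-02, 4.800e-03]  ψ = [1, 0, 0, 0]  (obs o_1=1)
t=2: δ = [1.080e-03, 1.152e-03, 1.296e-03, 5.760e-04]  ψ = [1, 2, 2, 2]  (obs o_2=1)
t=3: δ = [1.728e-04, 1.037e-04, 1.296e-04, 6.912e-05]  ψ = [1, 2, 0, 1]  (obs o_3=1)
backtrack: best end state = 0; path = [0, 2, 1, 0]

path = [0, 2, 1, 0]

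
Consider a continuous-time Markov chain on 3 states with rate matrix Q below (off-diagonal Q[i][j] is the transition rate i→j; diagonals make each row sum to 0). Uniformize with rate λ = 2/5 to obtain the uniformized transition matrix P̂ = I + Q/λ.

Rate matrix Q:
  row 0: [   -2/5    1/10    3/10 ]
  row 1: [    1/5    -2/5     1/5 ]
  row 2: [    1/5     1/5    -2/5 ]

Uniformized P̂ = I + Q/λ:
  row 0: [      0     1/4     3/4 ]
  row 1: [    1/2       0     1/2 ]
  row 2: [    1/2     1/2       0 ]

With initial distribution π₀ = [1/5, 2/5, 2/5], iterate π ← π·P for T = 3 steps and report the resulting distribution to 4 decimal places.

π = [0.3500, 0.2875, 0.3625]

t=0: π = [0.2000, 0.4000, 0.4000]
t=1: π = [0.4000, 0.2500, 0.3500]
t=2: π = [0.3000, 0.2750, 0.4250]
t=3: π = [0.3500, 0.2875, 0.3625]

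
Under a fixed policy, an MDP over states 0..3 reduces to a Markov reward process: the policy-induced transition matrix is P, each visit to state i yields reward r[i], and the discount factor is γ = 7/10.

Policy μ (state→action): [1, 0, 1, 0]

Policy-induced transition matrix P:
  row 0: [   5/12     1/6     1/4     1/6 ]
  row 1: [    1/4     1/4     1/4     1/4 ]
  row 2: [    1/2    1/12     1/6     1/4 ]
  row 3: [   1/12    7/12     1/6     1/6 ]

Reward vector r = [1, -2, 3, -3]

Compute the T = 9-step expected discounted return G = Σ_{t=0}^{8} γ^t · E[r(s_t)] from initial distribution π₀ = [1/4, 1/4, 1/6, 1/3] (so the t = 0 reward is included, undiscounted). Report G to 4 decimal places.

G = -1.2358

t=0: π = [0.2500, 0.2500, 0.1667, 0.3333], E[r] = -0.7500, γ^t·E[r] = -0.750000, running G = -0.750000
t=1: π = [0.2778, 0.3125, 0.2083, 0.2014], E[r] = -0.3264, γ^t·E[r] = -0.228472, running G = -0.978472
t=2: π = [0.3148, 0.2593, 0.2159, 0.2101], E[r] = -0.1863, γ^t·E[r] = -0.091308, running G = -1.069780
t=3: π = [0.3214, 0.2578, 0.2145, 0.2063], E[r] = -0.1695, γ^t·E[r] = -0.058126, running G = -1.127906
t=4: π = [0.3228, 0.2562, 0.2149, 0.2060], E[r] = -0.1629, γ^t·E[r] = -0.039109, running G = -1.167015
t=5: π = [0.3232, 0.2560, 0.2149, 0.2059], E[r] = -0.1617, γ^t·E[r] = -0.027182, running G = -1.194197
t=6: π = [0.3233, 0.2559, 0.2149, 0.2059], E[r] = -0.1614, γ^t·E[r] = -0.018993, running G = -1.213190
t=7: π = [0.3233, 0.2559, 0.2149, 0.2059], E[r] = -0.1614, γ^t·E[r] = -0.013289, running G = -1.226479
t=8: π = [0.3233, 0.2559, 0.2149, 0.2059], E[r] = -0.1614, γ^t·E[r] = -0.009302, running G = -1.235781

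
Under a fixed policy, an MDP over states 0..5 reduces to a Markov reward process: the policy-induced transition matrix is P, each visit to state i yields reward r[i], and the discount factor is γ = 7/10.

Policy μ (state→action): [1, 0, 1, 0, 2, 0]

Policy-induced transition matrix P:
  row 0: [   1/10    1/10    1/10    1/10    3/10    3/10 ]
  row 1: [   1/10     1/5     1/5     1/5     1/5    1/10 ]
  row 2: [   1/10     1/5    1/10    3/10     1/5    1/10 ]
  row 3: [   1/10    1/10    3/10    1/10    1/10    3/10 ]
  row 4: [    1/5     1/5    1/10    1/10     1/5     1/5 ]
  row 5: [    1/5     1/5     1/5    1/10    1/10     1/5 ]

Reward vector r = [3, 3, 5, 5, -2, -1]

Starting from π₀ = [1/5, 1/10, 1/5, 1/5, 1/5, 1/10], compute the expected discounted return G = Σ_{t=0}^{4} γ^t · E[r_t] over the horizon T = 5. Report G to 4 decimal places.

t=0: π = [0.2000, 0.1000, 0.2000, 0.2000, 0.2000, 0.1000], E[r] = 2.4000, γ^t·E[r] = 2.400000, running G = 2.400000
t=1: π = [0.1300, 0.1600, 0.1600, 0.1500, 0.1900, 0.2100], E[r] = 1.8300, γ^t·E[r] = 1.281000, running G = 3.681000
t=2: π = [0.1400, 0.1720, 0.1670, 0.1480, 0.1770, 0.1960], E[r] = 1.9610, γ^t·E[r] = 0.960890, running G = 4.641890
t=3: π = [0.1373, 0.1712, 0.1664, 0.1506, 0.1796, 0.1949], E[r] = 1.9564, γ^t·E[r] = 0.671045, running G = 5.312935
t=4: π = [0.1375, 0.1712, 0.1667, 0.1504, 0.1792, 0.1950], E[r] = 1.9582, γ^t·E[r] = 0.470173, running G = 5.783109

G = 5.7831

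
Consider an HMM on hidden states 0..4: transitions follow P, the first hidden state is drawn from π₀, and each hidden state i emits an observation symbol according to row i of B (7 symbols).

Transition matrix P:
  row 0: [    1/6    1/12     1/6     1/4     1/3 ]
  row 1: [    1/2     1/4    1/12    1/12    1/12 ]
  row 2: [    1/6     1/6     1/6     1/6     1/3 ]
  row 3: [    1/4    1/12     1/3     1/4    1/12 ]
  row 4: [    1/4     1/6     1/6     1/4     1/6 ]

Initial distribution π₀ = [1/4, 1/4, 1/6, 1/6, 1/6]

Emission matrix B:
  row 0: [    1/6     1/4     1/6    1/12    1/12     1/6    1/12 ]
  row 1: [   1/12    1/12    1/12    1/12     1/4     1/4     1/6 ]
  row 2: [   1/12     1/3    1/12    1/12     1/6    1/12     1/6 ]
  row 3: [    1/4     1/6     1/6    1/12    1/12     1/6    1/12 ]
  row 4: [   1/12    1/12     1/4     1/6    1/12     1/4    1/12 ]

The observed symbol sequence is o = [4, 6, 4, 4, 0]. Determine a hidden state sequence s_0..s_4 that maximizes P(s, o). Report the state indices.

path = [1, 1, 1, 1, 0]

t=0: δ = [2.083e-02, 6.250e-02, 2.778e-02, 1.389e-02, 1.389e-02]  (obs o_0=4)
t=1: δ = [2.604e-03, 2.604e-03, 8.681e-04, 4.340e-04, 7.716e-04]  ψ = [1, 1, 1, 0, 2]  (obs o_1=6)
t=2: δ = [1.085e-04, 1.628e-04, 7.234e-05, 5.425e-05, 7.234e-05]  ψ = [1, 1, 0, 0, 0]  (obs o_2=4)
t=3: δ = [6.782e-06, 1.017e-05, 3.014e-06, 2.261e-06, 3.014e-06]  ψ = [1, 1, 0, 0, 0]  (obs o_3=4)
t=4: δ = [8.477e-07, 2.119e-07, 9.419e-08, 4.239e-07, 1.884e-07]  ψ = [1, 1, 0, 0, 0]  (obs o_4=0)
backtrack: best end state = 0; path = [1, 1, 1, 1, 0]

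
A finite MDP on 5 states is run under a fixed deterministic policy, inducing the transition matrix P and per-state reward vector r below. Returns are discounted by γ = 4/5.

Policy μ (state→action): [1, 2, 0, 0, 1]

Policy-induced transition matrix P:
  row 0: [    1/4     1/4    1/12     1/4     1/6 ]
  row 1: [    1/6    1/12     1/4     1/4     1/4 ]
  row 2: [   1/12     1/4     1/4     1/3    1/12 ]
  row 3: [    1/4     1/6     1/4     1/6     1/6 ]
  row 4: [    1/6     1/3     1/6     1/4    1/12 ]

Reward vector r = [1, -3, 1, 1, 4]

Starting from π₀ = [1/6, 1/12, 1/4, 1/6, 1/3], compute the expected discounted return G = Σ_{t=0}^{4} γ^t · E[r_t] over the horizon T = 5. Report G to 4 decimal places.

t=0: π = [0.1667, 0.0833, 0.2500, 0.1667, 0.3333], E[r] = 1.6667, γ^t·E[r] = 1.666667, running G = 1.666667
t=1: π = [0.1736, 0.2500, 0.1944, 0.2569, 0.1250], E[r] = 0.3750, γ^t·E[r] = 0.300000, running G = 1.966667
t=2: π = [0.1863, 0.1973, 0.2106, 0.2448, 0.1609], E[r] = 0.6933, γ^t·E[r] = 0.443704, running G = 2.410370
t=3: π = [0.1850, 0.2101, 0.2055, 0.2472, 0.1522], E[r] = 0.6160, γ^t·E[r] = 0.315383, running G = 2.725753
t=4: π = [0.1856, 0.2071, 0.2065, 0.2465, 0.1544], E[r] = 0.6349, γ^t·E[r] = 0.260036, running G = 2.985789

G = 2.9858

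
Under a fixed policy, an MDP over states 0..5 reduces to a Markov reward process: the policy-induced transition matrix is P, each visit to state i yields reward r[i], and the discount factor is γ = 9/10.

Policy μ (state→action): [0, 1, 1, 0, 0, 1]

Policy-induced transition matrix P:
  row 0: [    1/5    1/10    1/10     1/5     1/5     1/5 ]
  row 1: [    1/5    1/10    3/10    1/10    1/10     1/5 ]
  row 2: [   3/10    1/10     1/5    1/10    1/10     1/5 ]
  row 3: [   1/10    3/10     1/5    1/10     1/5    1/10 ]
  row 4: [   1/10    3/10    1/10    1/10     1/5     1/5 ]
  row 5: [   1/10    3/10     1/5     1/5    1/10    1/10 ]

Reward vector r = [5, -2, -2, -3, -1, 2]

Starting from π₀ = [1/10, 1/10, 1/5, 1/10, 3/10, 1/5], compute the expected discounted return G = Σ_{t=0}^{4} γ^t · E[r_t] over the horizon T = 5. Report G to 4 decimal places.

G = -0.6739

t=0: π = [0.1000, 0.1000, 0.2000, 0.1000, 0.3000, 0.2000], E[r] = -0.3000, γ^t·E[r] = -0.300000, running G = -0.300000
t=1: π = [0.1600, 0.2200, 0.1700, 0.1300, 0.1500, 0.1700], E[r] = -0.1800, γ^t·E[r] = -0.162000, running G = -0.462000
t=2: π = [0.1720, 0.1900, 0.1910, 0.1330, 0.1440, 0.1700], E[r] = -0.1050, γ^t·E[r] = -0.085050, running G = -0.547050
t=3: π = [0.1744, 0.1894, 0.1874, 0.1342, 0.1449, 0.1697], E[r] = -0.0897, γ^t·E[r] = -0.065391, running G = -0.612441
t=4: π = [0.1739, 0.1898, 0.1870, 0.1344, 0.1454, 0.1696], E[r] = -0.0936, γ^t·E[r] = -0.061411, running G = -0.673852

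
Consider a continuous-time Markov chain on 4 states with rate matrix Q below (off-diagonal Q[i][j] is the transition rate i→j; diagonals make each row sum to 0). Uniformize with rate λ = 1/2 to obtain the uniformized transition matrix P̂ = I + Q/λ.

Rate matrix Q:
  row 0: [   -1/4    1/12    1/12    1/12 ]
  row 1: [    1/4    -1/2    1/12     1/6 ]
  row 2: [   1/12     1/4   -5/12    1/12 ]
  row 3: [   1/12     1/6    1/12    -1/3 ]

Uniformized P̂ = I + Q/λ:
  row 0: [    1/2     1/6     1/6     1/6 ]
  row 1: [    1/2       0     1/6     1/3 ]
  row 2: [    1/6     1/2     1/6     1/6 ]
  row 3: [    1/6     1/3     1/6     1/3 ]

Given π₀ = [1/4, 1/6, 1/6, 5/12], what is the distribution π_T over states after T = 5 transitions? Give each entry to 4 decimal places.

t=0: π = [0.2500, 0.1667, 0.1667, 0.4167]
t=1: π = [0.3056, 0.2639, 0.1667, 0.2639]
t=2: π = [0.3565, 0.2222, 0.1667, 0.2546]
t=3: π = [0.3596, 0.2276, 0.1667, 0.2461]
t=4: π = [0.3624, 0.2253, 0.1667, 0.2456]
t=5: π = [0.3626, 0.2256, 0.1667, 0.2452]

π = [0.3626, 0.2256, 0.1667, 0.2452]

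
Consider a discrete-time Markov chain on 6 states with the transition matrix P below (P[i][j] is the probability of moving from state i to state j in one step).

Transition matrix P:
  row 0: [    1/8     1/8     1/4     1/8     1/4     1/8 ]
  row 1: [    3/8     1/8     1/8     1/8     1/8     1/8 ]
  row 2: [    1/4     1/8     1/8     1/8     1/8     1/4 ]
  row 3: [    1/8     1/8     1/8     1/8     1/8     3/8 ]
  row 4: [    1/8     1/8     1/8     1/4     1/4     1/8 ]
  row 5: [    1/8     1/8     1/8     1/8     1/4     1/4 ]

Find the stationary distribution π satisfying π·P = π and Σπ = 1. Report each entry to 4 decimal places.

π = [0.1746, 0.1250, 0.1468, 0.1497, 0.1973, 0.2066]

Balance equations π_j = Σ_i π_i·P[i][j]:
  π_0 = 1/8·π_0 + 3/8·π_1 + 1/4·π_2 + 1/8·π_3 + 1/8·π_4 + 1/8·π_5
  π_1 = 1/8·π_0 + 1/8·π_1 + 1/8·π_2 + 1/8·π_3 + 1/8·π_4 + 1/8·π_5
  π_2 = 1/4·π_0 + 1/8·π_1 + 1/8·π_2 + 1/8·π_3 + 1/8·π_4 + 1/8·π_5
  π_3 = 1/8·π_0 + 1/8·π_1 + 1/8·π_2 + 1/8·π_3 + 1/4·π_4 + 1/8·π_5
  π_4 = 1/4·π_0 + 1/8·π_1 + 1/8·π_2 + 1/8·π_3 + 1/4·π_4 + 1/4·π_5
  normalize: π_0 + π_1 + π_2 + π_3 + π_4 + π_5 = 1
Solving the linear system gives exactly π = [11/63, 1/8, 37/252, 4903/32760, 808/4095, 94/455].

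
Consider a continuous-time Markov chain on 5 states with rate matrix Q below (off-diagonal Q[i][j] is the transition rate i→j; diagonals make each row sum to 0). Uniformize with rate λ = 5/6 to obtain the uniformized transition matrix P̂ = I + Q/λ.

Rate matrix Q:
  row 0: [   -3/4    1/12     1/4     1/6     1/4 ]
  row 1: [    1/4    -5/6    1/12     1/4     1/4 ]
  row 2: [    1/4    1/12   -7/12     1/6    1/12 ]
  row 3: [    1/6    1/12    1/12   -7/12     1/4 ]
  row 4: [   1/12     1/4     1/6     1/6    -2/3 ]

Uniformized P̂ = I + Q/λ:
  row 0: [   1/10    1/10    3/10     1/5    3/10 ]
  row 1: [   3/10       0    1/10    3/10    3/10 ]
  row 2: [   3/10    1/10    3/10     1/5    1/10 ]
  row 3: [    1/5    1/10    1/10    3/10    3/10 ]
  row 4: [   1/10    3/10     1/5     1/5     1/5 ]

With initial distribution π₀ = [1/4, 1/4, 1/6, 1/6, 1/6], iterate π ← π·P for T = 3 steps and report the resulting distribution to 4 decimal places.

π = [0.1923, 0.1331, 0.2017, 0.2374, 0.2355]

t=0: π = [0.2500, 0.2500, 0.1667, 0.1667, 0.1667]
t=1: π = [0.2000, 0.1083, 0.2000, 0.2417, 0.2500]
t=2: π = [0.1858, 0.1392, 0.2050, 0.2350, 0.2350]
t=3: π = [0.1923, 0.1331, 0.2017, 0.2374, 0.2355]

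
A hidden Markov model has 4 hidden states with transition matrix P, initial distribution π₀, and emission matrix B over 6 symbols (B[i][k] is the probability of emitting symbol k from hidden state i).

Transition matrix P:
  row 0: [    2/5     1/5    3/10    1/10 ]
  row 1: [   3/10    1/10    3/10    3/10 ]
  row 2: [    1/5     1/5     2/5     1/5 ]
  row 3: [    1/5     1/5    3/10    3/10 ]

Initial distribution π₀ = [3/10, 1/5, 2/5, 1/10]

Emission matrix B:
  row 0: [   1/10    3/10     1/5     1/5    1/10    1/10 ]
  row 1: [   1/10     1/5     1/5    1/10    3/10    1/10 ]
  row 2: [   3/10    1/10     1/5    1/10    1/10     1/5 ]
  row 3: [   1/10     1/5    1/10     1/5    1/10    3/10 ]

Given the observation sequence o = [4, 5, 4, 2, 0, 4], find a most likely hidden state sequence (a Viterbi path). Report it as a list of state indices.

path = [1, 3, 1, 2, 2, 1]

t=0: δ = [3.000e-02, 6.000e-02, 4.000e-02, 1.000e-02]  (obs o_0=4)
t=1: δ = [1.800e-03, 8.000e-04, 3.600e-03, 5.400e-03]  ψ = [1, 2, 1, 1]  (obs o_1=5)
t=2: δ = [1.080e-04, 3.240e-04, 1.620e-04, 1.620e-04]  ψ = [3, 3, 3, 3]  (obs o_2=4)
t=3: δ = [1.944e-05, 6.480e-06, 1.944e-05, 9.720e-06]  ψ = [1, 1, 1, 1]  (obs o_3=2)
t=4: δ = [7.776e-07, 3.888e-07, 2.333e-06, 3.888e-07]  ψ = [0, 0, 2, 2]  (obs o_4=0)
t=5: δ = [4.666e-08, 1.400e-07, 9.331e-08, 4.666e-08]  ψ = [2, 2, 2, 2]  (obs o_5=4)
backtrack: best end state = 1; path = [1, 3, 1, 2, 2, 1]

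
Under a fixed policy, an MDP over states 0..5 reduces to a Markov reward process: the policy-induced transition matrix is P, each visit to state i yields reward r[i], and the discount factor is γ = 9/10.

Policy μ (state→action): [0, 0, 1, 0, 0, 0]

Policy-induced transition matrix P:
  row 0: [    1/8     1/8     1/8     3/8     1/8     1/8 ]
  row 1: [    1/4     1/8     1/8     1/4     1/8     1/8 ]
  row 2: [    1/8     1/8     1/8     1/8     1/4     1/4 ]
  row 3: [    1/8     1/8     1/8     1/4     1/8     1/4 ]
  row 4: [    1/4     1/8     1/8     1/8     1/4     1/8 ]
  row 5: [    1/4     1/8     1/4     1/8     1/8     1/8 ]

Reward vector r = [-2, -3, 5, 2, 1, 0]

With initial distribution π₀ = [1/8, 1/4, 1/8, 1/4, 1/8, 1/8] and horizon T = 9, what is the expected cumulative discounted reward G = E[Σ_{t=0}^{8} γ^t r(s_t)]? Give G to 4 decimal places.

t=0: π = [0.1250, 0.2500, 0.1250, 0.2500, 0.1250, 0.1250], E[r] = 0.2500, γ^t·E[r] = 0.250000, running G = 0.250000
t=1: π = [0.1875, 0.1250, 0.1406, 0.2188, 0.1563, 0.1719], E[r] = 0.5469, γ^t·E[r] = 0.492188, running G = 0.742188
t=2: π = [0.1816, 0.1250, 0.1465, 0.2148, 0.1621, 0.1699], E[r] = 0.5859, γ^t·E[r] = 0.474609, running G = 1.216797
t=3: π = [0.1821, 0.1250, 0.1462, 0.2129, 0.1636, 0.1702], E[r] = 0.5813, γ^t·E[r] = 0.423767, running G = 1.640564
t=4: π = [0.1823, 0.1250, 0.1463, 0.2128, 0.1637, 0.1699], E[r] = 0.5809, γ^t·E[r] = 0.381150, running G = 2.021714
t=5: π = [0.1823, 0.1250, 0.1462, 0.2128, 0.1637, 0.1699], E[r] = 0.5809, γ^t·E[r] = 0.343010, running G = 2.364724
t=6: π = [0.1823, 0.1250, 0.1462, 0.2128, 0.1637, 0.1699], E[r] = 0.5809, γ^t·E[r] = 0.308704, running G = 2.673428
t=7: π = [0.1823, 0.1250, 0.1462, 0.2128, 0.1637, 0.1699], E[r] = 0.5809, γ^t·E[r] = 0.277834, running G = 2.951262
t=8: π = [0.1823, 0.1250, 0.1462, 0.2128, 0.1637, 0.1699], E[r] = 0.5809, γ^t·E[r] = 0.250051, running G = 3.201313

G = 3.2013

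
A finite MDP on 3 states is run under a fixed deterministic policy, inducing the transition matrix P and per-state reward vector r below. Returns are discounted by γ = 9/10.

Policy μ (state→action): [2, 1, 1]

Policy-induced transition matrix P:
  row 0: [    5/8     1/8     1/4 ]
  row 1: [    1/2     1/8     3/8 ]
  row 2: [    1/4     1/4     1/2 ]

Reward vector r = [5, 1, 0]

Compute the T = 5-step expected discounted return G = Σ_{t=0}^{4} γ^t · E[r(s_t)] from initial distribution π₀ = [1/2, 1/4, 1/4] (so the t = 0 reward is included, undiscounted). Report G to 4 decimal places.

t=0: π = [0.5000, 0.2500, 0.2500], E[r] = 2.7500, γ^t·E[r] = 2.750000, running G = 2.750000
t=1: π = [0.5000, 0.1563, 0.3438], E[r] = 2.6563, γ^t·E[r] = 2.390625, running G = 5.140625
t=2: π = [0.4766, 0.1680, 0.3555], E[r] = 2.5508, γ^t·E[r] = 2.066133, running G = 7.206758
t=3: π = [0.4707, 0.1694, 0.3599], E[r] = 2.5229, γ^t·E[r] = 1.839230, running G = 9.045988
t=4: π = [0.4689, 0.1700, 0.3611], E[r] = 2.5143, γ^t·E[r] = 1.649661, running G = 10.695648

G = 10.6956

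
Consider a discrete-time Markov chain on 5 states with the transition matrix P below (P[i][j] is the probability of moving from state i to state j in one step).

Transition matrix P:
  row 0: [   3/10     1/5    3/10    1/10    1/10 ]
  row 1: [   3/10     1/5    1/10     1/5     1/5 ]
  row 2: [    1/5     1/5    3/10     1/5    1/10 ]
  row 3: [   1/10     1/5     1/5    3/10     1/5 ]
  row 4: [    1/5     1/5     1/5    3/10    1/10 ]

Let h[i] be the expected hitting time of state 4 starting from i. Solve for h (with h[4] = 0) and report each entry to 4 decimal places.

First-step conditioning: h[4] = 0; for i ≠ 4, h[i] = 1 + Σ_k P[i][k]·h[k].
  h[0] = 1 + 3/10·h[0] + 1/5·h[1] + 3/10·h[2] + 1/10·h[3]
  h[1] = 1 + 3/10·h[0] + 1/5·h[1] + 1/10·h[2] + 1/5·h[3]
  h[2] = 1 + 1/5·h[0] + 1/5·h[1] + 3/10·h[2] + 1/5·h[3]
  h[3] = 1 + 1/10·h[0] + 1/5·h[1] + 1/5·h[2] + 3/10·h[3]
Solving the 4×4 linear system over states ≠ 4 gives exactly h = [4050/559, 3605/559, 4000/559, 3550/559, 0] (h[4] = 0 is the target).

h = [7.2451, 6.4490, 7.1556, 6.3506, 0.0000]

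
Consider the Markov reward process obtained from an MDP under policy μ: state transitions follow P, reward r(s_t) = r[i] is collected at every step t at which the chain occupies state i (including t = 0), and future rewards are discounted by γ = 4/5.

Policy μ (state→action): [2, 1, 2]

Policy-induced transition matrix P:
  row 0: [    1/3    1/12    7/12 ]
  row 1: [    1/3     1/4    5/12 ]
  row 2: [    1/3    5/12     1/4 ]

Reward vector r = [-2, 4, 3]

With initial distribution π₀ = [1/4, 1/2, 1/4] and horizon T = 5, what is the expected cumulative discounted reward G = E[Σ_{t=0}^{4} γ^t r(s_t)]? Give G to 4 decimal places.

G = 6.0089

t=0: π = [0.2500, 0.5000, 0.2500], E[r] = 2.2500, γ^t·E[r] = 2.250000, running G = 2.250000
t=1: π = [0.3333, 0.2500, 0.4167], E[r] = 1.5833, γ^t·E[r] = 1.266667, running G = 3.516667
t=2: π = [0.3333, 0.2639, 0.4028], E[r] = 1.5972, γ^t·E[r] = 1.022222, running G = 4.538889
t=3: π = [0.3333, 0.2616, 0.4051], E[r] = 1.5949, γ^t·E[r] = 0.816593, running G = 5.355481
t=4: π = [0.3333, 0.2620, 0.4047], E[r] = 1.5953, γ^t·E[r] = 0.653432, running G = 6.008914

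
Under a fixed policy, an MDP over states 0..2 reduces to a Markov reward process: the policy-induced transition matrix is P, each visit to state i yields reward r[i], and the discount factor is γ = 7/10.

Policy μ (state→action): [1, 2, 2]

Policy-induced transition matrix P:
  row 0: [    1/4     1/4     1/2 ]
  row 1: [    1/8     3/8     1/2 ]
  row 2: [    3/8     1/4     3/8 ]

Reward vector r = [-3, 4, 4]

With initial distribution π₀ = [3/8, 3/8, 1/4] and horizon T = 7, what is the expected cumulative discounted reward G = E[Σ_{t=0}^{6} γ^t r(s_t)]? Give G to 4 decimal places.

G = 5.8908

t=0: π = [0.3750, 0.3750, 0.2500], E[r] = 1.3750, γ^t·E[r] = 1.375000, running G = 1.375000
t=1: π = [0.2344, 0.2969, 0.4688], E[r] = 2.3594, γ^t·E[r] = 1.651563, running G = 3.026563
t=2: π = [0.2715, 0.2871, 0.4414], E[r] = 2.0996, γ^t·E[r] = 1.028809, running G = 4.055371
t=3: π = [0.2693, 0.2859, 0.4448], E[r] = 2.1150, γ^t·E[r] = 0.725442, running G = 4.780813
t=4: π = [0.2699, 0.2857, 0.4444], E[r] = 2.1109, γ^t·E[r] = 0.506835, running G = 5.287647
t=5: π = [0.2698, 0.2857, 0.4445], E[r] = 2.1112, γ^t·E[r] = 0.354825, running G = 5.642472
t=6: π = [0.2698, 0.2857, 0.4444], E[r] = 2.1111, γ^t·E[r] = 0.248370, running G = 5.890842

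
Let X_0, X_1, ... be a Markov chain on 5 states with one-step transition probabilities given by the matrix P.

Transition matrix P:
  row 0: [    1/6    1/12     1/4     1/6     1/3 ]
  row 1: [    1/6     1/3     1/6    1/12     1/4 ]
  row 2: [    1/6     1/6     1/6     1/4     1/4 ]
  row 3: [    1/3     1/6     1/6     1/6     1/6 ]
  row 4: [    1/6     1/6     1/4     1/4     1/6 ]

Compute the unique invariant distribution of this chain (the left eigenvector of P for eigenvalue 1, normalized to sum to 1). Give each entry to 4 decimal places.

Balance equations π_j = Σ_i π_i·P[i][j]:
  π_0 = 1/6·π_0 + 1/6·π_1 + 1/6·π_2 + 1/3·π_3 + 1/6·π_4
  π_1 = 1/12·π_0 + 1/3·π_1 + 1/6·π_2 + 1/6·π_3 + 1/6·π_4
  π_2 = 1/4·π_0 + 1/6·π_1 + 1/6·π_2 + 1/6·π_3 + 1/4·π_4
  π_3 = 1/6·π_0 + 1/12·π_1 + 1/4·π_2 + 1/6·π_3 + 1/4·π_4
  normalize: π_0 + π_1 + π_2 + π_3 + π_4 = 1
Solving the linear system gives exactly π = [39/197, 71/394, 1037/5122, 37/197, 593/2561].

π = [0.1980, 0.1802, 0.2025, 0.1878, 0.2316]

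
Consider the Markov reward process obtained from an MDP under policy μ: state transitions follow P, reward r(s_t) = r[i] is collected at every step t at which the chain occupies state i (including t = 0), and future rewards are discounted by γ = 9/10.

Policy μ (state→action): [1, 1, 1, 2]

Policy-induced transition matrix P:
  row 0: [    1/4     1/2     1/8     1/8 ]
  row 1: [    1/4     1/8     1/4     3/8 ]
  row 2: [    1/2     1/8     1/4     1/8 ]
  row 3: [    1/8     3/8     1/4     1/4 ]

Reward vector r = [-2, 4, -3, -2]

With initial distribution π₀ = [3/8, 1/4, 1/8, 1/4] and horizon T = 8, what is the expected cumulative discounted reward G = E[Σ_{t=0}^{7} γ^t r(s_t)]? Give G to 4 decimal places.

G = -2.8173

t=0: π = [0.3750, 0.2500, 0.1250, 0.2500], E[r] = -0.6250, γ^t·E[r] = -0.625000, running G = -0.625000
t=1: π = [0.2500, 0.3281, 0.2031, 0.2188], E[r] = -0.2344, γ^t·E[r] = -0.210938, running G = -0.835938
t=2: π = [0.2734, 0.2734, 0.2188, 0.2344], E[r] = -0.5781, γ^t·E[r] = -0.468281, running G = -1.304219
t=3: π = [0.2754, 0.2861, 0.2158, 0.2227], E[r] = -0.4990, γ^t·E[r] = -0.363788, running G = -1.668007
t=4: π = [0.2761, 0.2839, 0.2156, 0.2244], E[r] = -0.5120, γ^t·E[r] = -0.335899, running G = -2.003906
t=5: π = [0.2758, 0.2846, 0.2155, 0.2240], E[r] = -0.5077, γ^t·E[r] = -0.299768, running G = -2.303674
t=6: π = [0.2759, 0.2845, 0.2155, 0.2242], E[r] = -0.5088, γ^t·E[r] = -0.270406, running G = -2.574079
t=7: π = [0.2759, 0.2845, 0.2155, 0.2241], E[r] = -0.5086, γ^t·E[r] = -0.243248, running G = -2.817327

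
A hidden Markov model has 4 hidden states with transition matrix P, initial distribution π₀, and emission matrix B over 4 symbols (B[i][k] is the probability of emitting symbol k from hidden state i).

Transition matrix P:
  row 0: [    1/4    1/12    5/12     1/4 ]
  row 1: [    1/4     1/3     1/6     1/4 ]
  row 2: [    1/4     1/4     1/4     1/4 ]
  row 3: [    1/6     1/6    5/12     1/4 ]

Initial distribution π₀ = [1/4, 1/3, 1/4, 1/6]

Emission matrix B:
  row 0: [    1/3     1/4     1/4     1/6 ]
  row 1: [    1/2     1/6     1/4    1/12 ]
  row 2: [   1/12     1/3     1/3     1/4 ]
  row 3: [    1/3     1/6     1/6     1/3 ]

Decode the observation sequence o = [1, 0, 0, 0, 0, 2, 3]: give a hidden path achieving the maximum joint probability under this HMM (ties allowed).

path = [2, 1, 1, 1, 1, 1, 3]

t=0: δ = [6.250e-02, 5.556e-02, 8.333e-02, 2.778e-02]  (obs o_0=1)
t=1: δ = [6.944e-03, 1.042e-02, 2.170e-03, 6.944e-03]  ψ = [2, 2, 0, 2]  (obs o_1=0)
t=2: δ = [8.681e-04, 1.736e-03, 2.411e-04, 8.681e-04]  ψ = [1, 1, 0, 1]  (obs o_2=0)
t=3: δ = [1.447e-04, 2.894e-04, 3.014e-05, 1.447e-04]  ψ = [1, 1, 0, 1]  (obs o_3=0)
t=4: δ = [2.411e-05, 4.823e-05, 5.023e-06, 2.411e-05]  ψ = [1, 1, 0, 1]  (obs o_4=0)
t=5: δ = [3.014e-06, 4.019e-06, 3.349e-06, 2.009e-06]  ψ = [1, 1, 0, 1]  (obs o_5=2)
t=6: δ = [1.674e-07, 1.116e-07, 3.140e-07, 3.349e-07]  ψ = [1, 1, 0, 1]  (obs o_6=3)
backtrack: best end state = 3; path = [2, 1, 1, 1, 1, 1, 3]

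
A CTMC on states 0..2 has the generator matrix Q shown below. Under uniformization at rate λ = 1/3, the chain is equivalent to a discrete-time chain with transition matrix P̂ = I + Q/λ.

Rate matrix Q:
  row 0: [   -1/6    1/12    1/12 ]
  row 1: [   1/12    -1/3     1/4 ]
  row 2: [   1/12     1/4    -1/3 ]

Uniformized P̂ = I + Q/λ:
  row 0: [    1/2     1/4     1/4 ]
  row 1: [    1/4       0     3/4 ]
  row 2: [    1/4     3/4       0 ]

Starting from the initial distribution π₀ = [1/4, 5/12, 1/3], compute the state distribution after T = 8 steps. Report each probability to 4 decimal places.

π = [0.3333, 0.3375, 0.3292]

t=0: π = [0.2500, 0.4167, 0.3333]
t=1: π = [0.3125, 0.3125, 0.3750]
t=2: π = [0.3281, 0.3594, 0.3125]
t=3: π = [0.3320, 0.3164, 0.3516]
t=4: π = [0.3330, 0.3467, 0.3203]
t=5: π = [0.3333, 0.3235, 0.3433]
t=6: π = [0.3333, 0.3408, 0.3259]
t=7: π = [0.3333, 0.3278, 0.3389]
t=8: π = [0.3333, 0.3375, 0.3292]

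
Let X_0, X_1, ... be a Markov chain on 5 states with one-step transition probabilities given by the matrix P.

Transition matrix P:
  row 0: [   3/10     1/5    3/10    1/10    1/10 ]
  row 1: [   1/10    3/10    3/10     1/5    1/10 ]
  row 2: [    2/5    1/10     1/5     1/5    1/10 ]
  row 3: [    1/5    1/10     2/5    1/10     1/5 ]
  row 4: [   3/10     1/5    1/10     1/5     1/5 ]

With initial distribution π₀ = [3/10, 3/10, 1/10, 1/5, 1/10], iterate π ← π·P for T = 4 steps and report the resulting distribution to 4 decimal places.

π = [0.2757, 0.1754, 0.2634, 0.1569, 0.1285]

t=0: π = [0.3000, 0.3000, 0.1000, 0.2000, 0.1000]
t=1: π = [0.2300, 0.2000, 0.2900, 0.1500, 0.1300]
t=2: π = [0.2740, 0.1760, 0.2600, 0.1620, 0.1280]
t=3: π = [0.2746, 0.1754, 0.2646, 0.1564, 0.1290]
t=4: π = [0.2757, 0.1754, 0.2634, 0.1569, 0.1285]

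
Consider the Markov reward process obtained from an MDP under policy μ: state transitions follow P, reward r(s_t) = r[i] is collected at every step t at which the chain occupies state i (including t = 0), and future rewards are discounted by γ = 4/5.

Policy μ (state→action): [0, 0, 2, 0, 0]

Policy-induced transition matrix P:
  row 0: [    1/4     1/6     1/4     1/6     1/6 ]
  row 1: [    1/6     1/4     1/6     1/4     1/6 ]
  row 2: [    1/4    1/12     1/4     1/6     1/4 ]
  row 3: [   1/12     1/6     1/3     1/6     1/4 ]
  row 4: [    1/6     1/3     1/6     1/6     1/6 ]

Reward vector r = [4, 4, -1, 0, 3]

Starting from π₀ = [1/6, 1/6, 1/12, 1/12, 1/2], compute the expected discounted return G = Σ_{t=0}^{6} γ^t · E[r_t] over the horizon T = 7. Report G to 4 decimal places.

G = 8.5215

t=0: π = [0.1667, 0.1667, 0.0833, 0.0833, 0.5000], E[r] = 2.7500, γ^t·E[r] = 2.750000, running G = 2.750000
t=1: π = [0.1806, 0.2569, 0.2014, 0.1806, 0.1806], E[r] = 2.0903, γ^t·E[r] = 1.672222, running G = 4.422222
t=2: π = [0.1834, 0.2014, 0.2286, 0.1881, 0.1985], E[r] = 1.9063, γ^t·E[r] = 1.220000, running G = 5.642222
t=3: π = [0.1853, 0.1975, 0.2323, 0.1834, 0.2014], E[r] = 1.9031, γ^t·E[r] = 0.974370, running G = 6.616593
t=4: π = [0.1862, 0.1973, 0.2320, 0.1831, 0.2013], E[r] = 1.9059, γ^t·E[r] = 0.780677, running G = 7.397269
t=5: π = [0.1863, 0.1973, 0.2320, 0.1831, 0.2013], E[r] = 1.9061, γ^t·E[r] = 0.624589, running G = 8.021858
t=6: π = [0.1863, 0.1973, 0.2320, 0.1831, 0.2013], E[r] = 1.9061, γ^t·E[r] = 0.499667, running G = 8.521525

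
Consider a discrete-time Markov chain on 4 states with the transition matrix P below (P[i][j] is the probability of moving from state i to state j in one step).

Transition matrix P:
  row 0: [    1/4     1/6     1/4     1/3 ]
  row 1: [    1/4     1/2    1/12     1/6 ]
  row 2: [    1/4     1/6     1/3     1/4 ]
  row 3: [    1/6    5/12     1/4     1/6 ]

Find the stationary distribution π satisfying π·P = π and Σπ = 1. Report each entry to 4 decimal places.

Balance equations π_j = Σ_i π_i·P[i][j]:
  π_0 = 1/4·π_0 + 1/4·π_1 + 1/4·π_2 + 1/6·π_3
  π_1 = 1/6·π_0 + 1/2·π_1 + 1/6·π_2 + 5/12·π_3
  π_2 = 1/4·π_0 + 1/12·π_1 + 1/3·π_2 + 1/4·π_3
  normalize: π_0 + π_1 + π_2 + π_3 = 1
Solving the linear system gives exactly π = [299/1292, 431/1292, 137/646, 72/323].

π = [0.2314, 0.3336, 0.2121, 0.2229]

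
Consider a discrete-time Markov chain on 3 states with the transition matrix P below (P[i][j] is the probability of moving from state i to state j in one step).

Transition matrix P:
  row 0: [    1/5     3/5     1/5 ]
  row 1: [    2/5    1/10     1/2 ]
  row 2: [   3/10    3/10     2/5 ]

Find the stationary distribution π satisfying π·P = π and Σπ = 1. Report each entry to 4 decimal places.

π = [0.3023, 0.3256, 0.3721]

Balance equations π_j = Σ_i π_i·P[i][j]:
  π_0 = 1/5·π_0 + 2/5·π_1 + 3/10·π_2
  π_1 = 3/5·π_0 + 1/10·π_1 + 3/10·π_2
  normalize: π_0 + π_1 + π_2 = 1
Solving the linear system gives exactly π = [13/43, 14/43, 16/43].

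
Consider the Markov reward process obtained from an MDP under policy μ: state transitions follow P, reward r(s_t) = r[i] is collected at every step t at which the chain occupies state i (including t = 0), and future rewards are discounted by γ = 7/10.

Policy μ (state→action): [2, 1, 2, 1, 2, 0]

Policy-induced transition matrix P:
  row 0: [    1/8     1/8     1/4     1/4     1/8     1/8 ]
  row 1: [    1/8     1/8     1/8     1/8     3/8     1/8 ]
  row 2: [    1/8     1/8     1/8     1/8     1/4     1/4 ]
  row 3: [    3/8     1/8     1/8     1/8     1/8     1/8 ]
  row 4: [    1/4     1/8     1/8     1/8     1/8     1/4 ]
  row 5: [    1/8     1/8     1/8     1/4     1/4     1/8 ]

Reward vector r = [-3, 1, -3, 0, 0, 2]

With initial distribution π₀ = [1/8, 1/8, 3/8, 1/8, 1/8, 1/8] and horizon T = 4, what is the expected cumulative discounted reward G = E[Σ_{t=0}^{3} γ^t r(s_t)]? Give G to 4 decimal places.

G = -1.8930

t=0: π = [0.1250, 0.1250, 0.3750, 0.1250, 0.1250, 0.1250], E[r] = -1.1250, γ^t·E[r] = -1.125000, running G = -1.125000
t=1: π = [0.1719, 0.1250, 0.1406, 0.1563, 0.2188, 0.1875], E[r] = -0.4375, γ^t·E[r] = -0.306250, running G = -1.431250
t=2: π = [0.1914, 0.1250, 0.1465, 0.1699, 0.1973, 0.1699], E[r] = -0.5488, γ^t·E[r] = -0.268926, running G = -1.700176
t=3: π = [0.1921, 0.1250, 0.1489, 0.1702, 0.1958, 0.1680], E[r] = -0.5623, γ^t·E[r] = -0.192854, running G = -1.893030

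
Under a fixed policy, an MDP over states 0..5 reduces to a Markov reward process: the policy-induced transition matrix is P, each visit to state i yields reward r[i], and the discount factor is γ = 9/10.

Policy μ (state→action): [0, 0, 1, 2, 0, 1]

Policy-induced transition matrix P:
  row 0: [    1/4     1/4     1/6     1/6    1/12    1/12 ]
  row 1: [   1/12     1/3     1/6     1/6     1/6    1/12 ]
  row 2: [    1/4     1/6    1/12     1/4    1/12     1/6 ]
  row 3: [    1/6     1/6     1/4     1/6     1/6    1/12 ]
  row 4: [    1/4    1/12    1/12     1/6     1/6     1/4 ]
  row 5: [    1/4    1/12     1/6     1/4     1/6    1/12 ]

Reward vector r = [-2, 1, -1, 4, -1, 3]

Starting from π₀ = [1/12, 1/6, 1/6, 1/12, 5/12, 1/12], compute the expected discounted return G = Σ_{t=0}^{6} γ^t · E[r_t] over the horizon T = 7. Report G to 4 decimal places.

G = 2.6511

t=0: π = [0.0833, 0.1667, 0.1667, 0.0833, 0.4167, 0.0833], E[r] = 0.0000, γ^t·E[r] = 0.000000, running G = 0.000000
t=1: π = [0.2153, 0.1597, 0.1250, 0.1875, 0.1458, 0.1667], E[r] = 0.7083, γ^t·E[r] = 0.637500, running G = 0.637500
t=2: π = [0.2078, 0.1852, 0.1597, 0.1910, 0.1383, 0.1181], E[r] = 0.5897, γ^t·E[r] = 0.477656, running G = 1.115156
t=3: π = [0.2032, 0.1935, 0.1577, 0.1898, 0.1360, 0.1197], E[r] = 0.6116, γ^t·E[r] = 0.445852, running G = 1.561008
t=4: π = [0.2019, 0.1945, 0.1580, 0.1898, 0.1366, 0.1192], E[r] = 0.6127, γ^t·E[r] = 0.401981, running G = 1.962989
t=5: π = [0.2018, 0.1946, 0.1579, 0.1898, 0.1367, 0.1193], E[r] = 0.6133, γ^t·E[r] = 0.362161, running G = 2.325150
t=6: π = [0.2018, 0.1946, 0.1579, 0.1898, 0.1367, 0.1193], E[r] = 0.6133, γ^t·E[r] = 0.325957, running G = 2.651107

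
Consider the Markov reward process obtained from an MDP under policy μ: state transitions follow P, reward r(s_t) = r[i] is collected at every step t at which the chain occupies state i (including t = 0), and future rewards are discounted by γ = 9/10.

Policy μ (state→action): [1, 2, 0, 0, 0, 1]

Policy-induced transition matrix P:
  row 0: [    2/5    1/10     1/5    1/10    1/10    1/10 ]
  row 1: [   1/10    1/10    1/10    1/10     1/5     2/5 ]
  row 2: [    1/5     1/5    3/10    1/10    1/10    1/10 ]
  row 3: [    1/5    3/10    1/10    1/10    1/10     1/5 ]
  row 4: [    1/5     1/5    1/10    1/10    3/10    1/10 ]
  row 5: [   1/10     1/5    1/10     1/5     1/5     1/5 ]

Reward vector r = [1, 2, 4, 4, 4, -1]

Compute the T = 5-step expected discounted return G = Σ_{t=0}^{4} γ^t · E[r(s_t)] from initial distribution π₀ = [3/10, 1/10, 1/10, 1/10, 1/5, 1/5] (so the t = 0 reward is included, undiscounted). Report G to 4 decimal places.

t=0: π = [0.3000, 0.1000, 0.1000, 0.1000, 0.2000, 0.2000], E[r] = 1.9000, γ^t·E[r] = 1.900000, running G = 1.900000
t=1: π = [0.2300, 0.1700, 0.1500, 0.1200, 0.1700, 0.1600], E[r] = 2.1700, γ^t·E[r] = 1.953000, running G = 3.853000
t=2: π = [0.2130, 0.1720, 0.1530, 0.1160, 0.1670, 0.1790], E[r] = 2.1220, γ^t·E[r] = 1.718820, running G = 5.571820
t=3: π = [0.2075, 0.1731, 0.1519, 0.1179, 0.1685, 0.1811], E[r] = 2.1258, γ^t·E[r] = 1.549708, running G = 7.121528
t=4: π = [0.2061, 0.1737, 0.1511, 0.1181, 0.1691, 0.1818], E[r] = 2.1252, γ^t·E[r] = 1.394311, running G = 8.515839

G = 8.5158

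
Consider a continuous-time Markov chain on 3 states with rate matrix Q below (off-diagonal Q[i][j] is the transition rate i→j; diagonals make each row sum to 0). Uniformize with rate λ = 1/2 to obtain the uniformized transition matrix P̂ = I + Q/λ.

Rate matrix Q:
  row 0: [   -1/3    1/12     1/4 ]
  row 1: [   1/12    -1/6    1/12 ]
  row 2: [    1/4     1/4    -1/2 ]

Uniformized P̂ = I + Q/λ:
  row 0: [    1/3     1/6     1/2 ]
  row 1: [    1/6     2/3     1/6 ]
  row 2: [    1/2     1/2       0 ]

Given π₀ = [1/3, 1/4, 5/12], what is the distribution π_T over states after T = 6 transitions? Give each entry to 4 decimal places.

π = [0.2904, 0.4832, 0.2263]

t=0: π = [0.3333, 0.2500, 0.4167]
t=1: π = [0.3611, 0.4306, 0.2083]
t=2: π = [0.2963, 0.4514, 0.2523]
t=3: π = [0.3002, 0.4765, 0.2234]
t=4: π = [0.2912, 0.4794, 0.2295]
t=5: π = [0.2917, 0.4828, 0.2255]
t=6: π = [0.2904, 0.4832, 0.2263]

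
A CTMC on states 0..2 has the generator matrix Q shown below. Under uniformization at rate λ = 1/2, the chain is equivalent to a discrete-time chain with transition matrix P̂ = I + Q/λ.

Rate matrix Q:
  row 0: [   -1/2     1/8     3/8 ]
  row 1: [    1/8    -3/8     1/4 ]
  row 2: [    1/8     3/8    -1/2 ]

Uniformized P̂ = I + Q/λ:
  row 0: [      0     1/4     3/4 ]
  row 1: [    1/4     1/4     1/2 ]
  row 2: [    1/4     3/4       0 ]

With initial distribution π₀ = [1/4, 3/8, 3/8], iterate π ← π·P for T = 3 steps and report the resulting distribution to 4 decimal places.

π = [0.1992, 0.4297, 0.3711]

t=0: π = [0.2500, 0.3750, 0.3750]
t=1: π = [0.1875, 0.4375, 0.3750]
t=2: π = [0.2031, 0.4375, 0.3594]
t=3: π = [0.1992, 0.4297, 0.3711]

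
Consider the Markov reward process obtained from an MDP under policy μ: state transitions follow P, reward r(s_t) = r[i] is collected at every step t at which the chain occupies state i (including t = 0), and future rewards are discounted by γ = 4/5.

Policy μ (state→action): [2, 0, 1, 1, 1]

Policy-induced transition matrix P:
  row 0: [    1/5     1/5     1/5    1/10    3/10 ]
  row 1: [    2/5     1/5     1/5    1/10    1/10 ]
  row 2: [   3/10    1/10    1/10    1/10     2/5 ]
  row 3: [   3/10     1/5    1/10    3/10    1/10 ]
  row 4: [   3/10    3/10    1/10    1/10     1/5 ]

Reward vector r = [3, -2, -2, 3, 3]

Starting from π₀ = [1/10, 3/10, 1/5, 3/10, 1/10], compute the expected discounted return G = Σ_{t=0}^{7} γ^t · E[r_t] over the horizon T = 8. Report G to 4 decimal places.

G = 4.4499

t=0: π = [0.1000, 0.3000, 0.2000, 0.3000, 0.1000], E[r] = 0.5000, γ^t·E[r] = 0.500000, running G = 0.500000
t=1: π = [0.3200, 0.1900, 0.1400, 0.1600, 0.1900], E[r] = 1.3500, γ^t·E[r] = 1.080000, running G = 1.580000
t=2: π = [0.2870, 0.2050, 0.1510, 0.1320, 0.2250], E[r] = 1.2200, γ^t·E[r] = 0.780800, running G = 2.360800
t=3: π = [0.2918, 0.2074, 0.1492, 0.1264, 0.2252], E[r] = 1.2170, γ^t·E[r] = 0.623104, running G = 2.983904
t=4: π = [0.2916, 0.2076, 0.1499, 0.1253, 0.2256], E[r] = 1.2124, γ^t·E[r] = 0.496599, running G = 3.480503
t=5: π = [0.2916, 0.2076, 0.1499, 0.1251, 0.2259], E[r] = 1.2126, γ^t·E[r] = 0.397332, running G = 3.877835
t=6: π = [0.2916, 0.2076, 0.1499, 0.1250, 0.2259], E[r] = 1.2124, γ^t·E[r] = 0.317835, running G = 4.195670
t=7: π = [0.2916, 0.2076, 0.1499, 0.1250, 0.2259], E[r] = 1.2124, γ^t·E[r] = 0.254264, running G = 4.449933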